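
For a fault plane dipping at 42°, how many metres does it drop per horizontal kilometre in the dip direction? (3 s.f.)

900 m

drop per km = 1000 × tan 42° = 1000 × 0.9004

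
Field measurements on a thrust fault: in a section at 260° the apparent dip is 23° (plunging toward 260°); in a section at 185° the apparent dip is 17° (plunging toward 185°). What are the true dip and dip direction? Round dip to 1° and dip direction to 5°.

The two traces are lines in the plane: v₁ = (sin 260°·cos 23°, cos 260°·cos 23°, −sin 23°), v₂ = (sin 185°·cos 17°, cos 185°·cos 17°, −sin 17°).
n = v₁ × v₂ = (-0.326, -0.232, 0.850) (taken with n_z > 0).
tan δ = √(n_x²+n_y²)/n_z = 0.400/0.850, so δ = 25.2°.
The horizontal component of n points toward azimuth atan2(n_x, n_y) = 234°, the dip direction.

true dip 25°, dip direction 235°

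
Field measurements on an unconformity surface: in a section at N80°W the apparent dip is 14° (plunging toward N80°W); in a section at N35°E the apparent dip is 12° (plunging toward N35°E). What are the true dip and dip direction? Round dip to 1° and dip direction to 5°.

true dip 23°, dip direction 335°

Each apparent-dip line lies in the plane. As unit vectors (x east, y north, z up), v₁ plunges 14°→N80°W and v₂ plunges 12°→N35°E.
Cross product v₁ × v₂ gives the pole to the plane: n ∝ (-0.159, 0.334, 0.860).
Dip δ = arctan(|n_h|/n_z) = arctan(0.370/0.860) = 23.3°.
Dip direction = azimuth of (n_x, n_y) = atan2(-0.159, 0.334) = 335°.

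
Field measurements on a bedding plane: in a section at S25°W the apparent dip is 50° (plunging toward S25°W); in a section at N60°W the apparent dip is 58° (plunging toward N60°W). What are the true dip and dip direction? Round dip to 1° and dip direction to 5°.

true dip 64°, dip direction 260°

Each apparent-dip line lies in the plane. As unit vectors (x east, y north, z up), v₁ plunges 50°→S25°W and v₂ plunges 58°→N60°W.
Cross product v₁ × v₂ gives the pole to the plane: n ∝ (-0.697, -0.121, 0.339).
Dip δ = arctan(|n_h|/n_z) = arctan(0.707/0.339) = 64.4°.
The horizontal component of n points toward azimuth atan2(n_x, n_y) = 260°, the dip direction.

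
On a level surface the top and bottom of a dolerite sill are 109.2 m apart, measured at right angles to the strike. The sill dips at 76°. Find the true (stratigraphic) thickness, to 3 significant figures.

True thickness t = w · sin(dip) = 109.2 × sin 76°
t = 109.2 × 0.9703 = 105.956 m

106 m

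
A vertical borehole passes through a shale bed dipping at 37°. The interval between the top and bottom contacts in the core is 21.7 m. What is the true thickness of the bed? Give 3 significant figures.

True thickness t = h · cos(dip) = 21.7 × cos 37°
t = 21.7 × 0.7986 = 17.330 m

17.3 m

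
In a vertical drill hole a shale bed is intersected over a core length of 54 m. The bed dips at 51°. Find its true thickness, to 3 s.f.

34.0 m

True thickness t = h · cos(dip) = 54 × cos 51°
t = 54 × 0.6293 = 33.983 m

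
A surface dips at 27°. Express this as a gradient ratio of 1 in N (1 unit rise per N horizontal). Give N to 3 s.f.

1 : N means tan θ = 1/N, so N = 1/tan 27° = 1/0.5095

1 in 1.96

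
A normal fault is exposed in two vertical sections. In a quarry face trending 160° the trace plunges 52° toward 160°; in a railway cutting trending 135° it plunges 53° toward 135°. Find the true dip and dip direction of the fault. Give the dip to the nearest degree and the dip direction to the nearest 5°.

Each apparent-dip line lies in the plane. As unit vectors (x east, y north, z up), v₁ plunges 52°→160° and v₂ plunges 53°→135°.
n = v₁ × v₂ = (0.127, -0.167, 0.157) (taken with n_z > 0).
True dip = arccos(n_z / |n|) = arccos(0.5982) = 53.3°.
Dip direction = azimuth of (n_x, n_y) = atan2(0.127, -0.167) = 143°.

true dip 53°, dip direction 145°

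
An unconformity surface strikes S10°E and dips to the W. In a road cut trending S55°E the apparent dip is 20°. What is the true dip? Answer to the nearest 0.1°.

27.2°

The section is 45° from the strike.
tan δ = tan α / sin β = tan 20° / sin 45° = 0.3640 / 0.7071 = 0.5147
δ = arctan(0.5147) = 27.24°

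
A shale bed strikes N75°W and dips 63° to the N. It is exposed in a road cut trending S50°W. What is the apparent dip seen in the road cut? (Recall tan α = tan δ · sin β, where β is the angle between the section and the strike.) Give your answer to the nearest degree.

58°

Angle between strike (N75°W) and section (S50°W): β = 55°.
tan α = tan 63° × sin 55° = 1.9626 × 0.8192 = 1.6077
apparent dip = arctan 1.6077 = 58.12°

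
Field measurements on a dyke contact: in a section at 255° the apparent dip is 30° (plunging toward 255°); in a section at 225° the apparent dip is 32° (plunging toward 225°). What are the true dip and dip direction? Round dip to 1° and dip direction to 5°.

true dip 32°, dip direction 230°

The two traces are lines in the plane: v₁ = (sin 255°·cos 30°, cos 255°·cos 30°, −sin 30°), v₂ = (sin 225°·cos 32°, cos 225°·cos 32°, −sin 32°).
The plane normal is n = v₁ × v₂ ∝ (-0.181, -0.143, 0.367).
True dip = arccos(n_z / |n|) = arccos(0.8465) = 32.2°.
Dip direction = atan2(-0.181, -0.143) = 232° (azimuth of n's horizontal projection).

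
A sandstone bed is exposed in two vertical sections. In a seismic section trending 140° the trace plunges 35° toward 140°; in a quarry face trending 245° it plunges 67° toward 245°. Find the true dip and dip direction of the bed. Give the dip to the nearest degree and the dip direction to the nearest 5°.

true dip 70°, dip direction 215°

Represent each trace as a vector plunging at its apparent dip toward its trend (east-north-up frame): v₁ = (0.527, -0.628, -0.574), v₂ = (-0.354, -0.165, -0.921).
n = v₁ × v₂ = (-0.483, -0.688, 0.309) (taken with n_z > 0).
tan δ = √(n_x²+n_y²)/n_z = 0.840/0.309, so δ = 69.8°.
Dip direction = atan2(-0.483, -0.688) = 215° (azimuth of n's horizontal projection).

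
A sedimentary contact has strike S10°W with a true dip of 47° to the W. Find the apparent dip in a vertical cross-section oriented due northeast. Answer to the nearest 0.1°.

31.6°

The section lies 35° from the strike.
tan α = tan 47° × sin 35° = 1.0724 × 0.5736 = 0.6151
apparent dip = arctan 0.6151 = 31.60°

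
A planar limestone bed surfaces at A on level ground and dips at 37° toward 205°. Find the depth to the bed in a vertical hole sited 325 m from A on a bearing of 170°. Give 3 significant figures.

The hole lies 35° from the dip direction, so the down-dip offset is 325 × cos 35° = 266.22 m.
Depth = down-dip offset × tan(dip) = 266.22 × tan 37° = 266.22 × 0.7536
Depth = 200.61 m

201 m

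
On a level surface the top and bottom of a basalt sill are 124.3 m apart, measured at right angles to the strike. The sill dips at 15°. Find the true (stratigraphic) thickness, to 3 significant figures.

True thickness t = w · sin(dip) = 124.3 × sin 15°
t = 124.3 × 0.2588 = 32.171 m

32.2 m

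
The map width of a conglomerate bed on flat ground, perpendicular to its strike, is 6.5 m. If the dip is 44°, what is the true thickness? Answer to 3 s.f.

4.52 m

True thickness t = w · sin(dip) = 6.5 × sin 44°
t = 6.5 × 0.6947 = 4.515 m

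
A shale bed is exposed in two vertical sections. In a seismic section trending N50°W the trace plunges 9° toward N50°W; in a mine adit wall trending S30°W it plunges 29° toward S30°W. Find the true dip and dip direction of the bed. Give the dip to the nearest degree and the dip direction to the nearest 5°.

true dip 31°, dip direction 235°

Each apparent-dip line lies in the plane. As unit vectors (x east, y north, z up), v₁ plunges 9°→N50°W and v₂ plunges 29°→S30°W.
Cross product v₁ × v₂ gives the pole to the plane: n ∝ (-0.426, -0.298, 0.851).
Dip δ = arctan(|n_h|/n_z) = arctan(0.520/0.851) = 31.5°.
Dip direction = atan2(-0.426, -0.298) = 235° (azimuth of n's horizontal projection).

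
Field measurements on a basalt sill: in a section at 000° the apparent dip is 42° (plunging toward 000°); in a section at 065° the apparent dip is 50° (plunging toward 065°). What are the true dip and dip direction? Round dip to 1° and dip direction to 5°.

The two traces are lines in the plane: v₁ = (sin 0°·cos 42°, cos 0°·cos 42°, −sin 42°), v₂ = (sin 65°·cos 50°, cos 65°·cos 50°, −sin 50°).
n = v₁ × v₂ = (0.388, 0.390, 0.433) (taken with n_z > 0).
True dip = arccos(n_z / |n|) = arccos(0.6188) = 51.8°.
The horizontal component of n points toward azimuth atan2(n_x, n_y) = 45°, the dip direction.

true dip 52°, dip direction 045°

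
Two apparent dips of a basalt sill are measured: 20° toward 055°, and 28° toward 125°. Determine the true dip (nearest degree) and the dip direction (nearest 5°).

The two traces are lines in the plane: v₁ = (sin 55°·cos 20°, cos 55°·cos 20°, −sin 20°), v₂ = (sin 125°·cos 28°, cos 125°·cos 28°, −sin 28°).
The plane normal is n = v₁ × v₂ ∝ (0.426, -0.114, 0.780).
True dip = arccos(n_z / |n|) = arccos(0.8703) = 29.5°.
Dip direction = atan2(0.426, -0.114) = 105° (azimuth of n's horizontal projection).

true dip 30°, dip direction 105°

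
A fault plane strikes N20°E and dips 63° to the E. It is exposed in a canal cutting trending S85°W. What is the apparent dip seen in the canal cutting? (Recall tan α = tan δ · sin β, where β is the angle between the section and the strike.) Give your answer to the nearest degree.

The section lies 65° from the strike.
tan α = tan 63° × sin 65° = 1.9626 × 0.9063 = 1.7787
α = arctan(1.7787) = 60.66°

61°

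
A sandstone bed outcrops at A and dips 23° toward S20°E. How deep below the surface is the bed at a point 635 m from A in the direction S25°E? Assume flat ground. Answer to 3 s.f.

269 m

The hole lies 5° from the dip direction, so the down-dip offset is 635 × cos 5° = 632.58 m.
Depth = down-dip offset × tan(dip) = 632.58 × tan 23° = 632.58 × 0.4245
Depth = 268.52 m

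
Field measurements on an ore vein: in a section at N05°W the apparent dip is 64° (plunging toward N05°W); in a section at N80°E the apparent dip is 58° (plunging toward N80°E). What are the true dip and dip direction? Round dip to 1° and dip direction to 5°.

Represent each trace as a vector plunging at its apparent dip toward its trend (east-north-up frame): v₁ = (-0.038, 0.437, -0.899), v₂ = (0.522, 0.092, -0.848).
n = v₁ × v₂ = (0.288, 0.501, 0.231) (taken with n_z > 0).
Dip δ = arctan(|n_h|/n_z) = arctan(0.578/0.231) = 68.2°.
The horizontal component of n points toward azimuth atan2(n_x, n_y) = 30°, the dip direction.

true dip 68°, dip direction 030°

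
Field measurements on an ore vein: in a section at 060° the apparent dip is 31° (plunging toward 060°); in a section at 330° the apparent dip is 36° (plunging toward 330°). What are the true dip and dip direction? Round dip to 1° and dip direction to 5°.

The two traces are lines in the plane: v₁ = (sin 60°·cos 31°, cos 60°·cos 31°, −sin 31°), v₂ = (sin 330°·cos 36°, cos 330°·cos 36°, −sin 36°).
Cross product v₁ × v₂ gives the pole to the plane: n ∝ (0.109, 0.645, 0.693).
tan δ = √(n_x²+n_y²)/n_z = 0.654/0.693, so δ = 43.3°.
The horizontal component of n points toward azimuth atan2(n_x, n_y) = 10°, the dip direction.

true dip 43°, dip direction 010°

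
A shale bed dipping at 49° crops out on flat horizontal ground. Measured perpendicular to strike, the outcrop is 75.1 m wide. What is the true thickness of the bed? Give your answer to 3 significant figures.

True thickness t = w · sin(dip) = 75.1 × sin 49°
t = 75.1 × 0.7547 = 56.679 m

56.7 m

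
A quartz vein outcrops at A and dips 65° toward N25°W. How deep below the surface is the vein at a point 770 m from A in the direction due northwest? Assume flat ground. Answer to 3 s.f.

The hole lies 20° from the dip direction, so the down-dip offset is 770 × cos 20° = 723.56 m.
Depth = down-dip offset × tan(dip) = 723.56 × tan 65° = 723.56 × 2.1445
Depth = 1551.69 m

1550 m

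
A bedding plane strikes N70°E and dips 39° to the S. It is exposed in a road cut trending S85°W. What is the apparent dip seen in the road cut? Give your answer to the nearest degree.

12°

Angle between strike (N70°E) and section (S85°W): β = 15°.
tan α = tan 39° × sin 15° = 0.8098 × 0.2588 = 0.2096
α = arctan(0.2096) = 11.84°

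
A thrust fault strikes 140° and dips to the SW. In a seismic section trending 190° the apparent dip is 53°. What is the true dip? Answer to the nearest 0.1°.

β = acute angle between strike 140° and section 190° = 50°.
tan δ = tan α / sin β = tan 53° / sin 50° = 1.3270 / 0.7660 = 1.7323
δ = arctan(1.7323) = 60.00°

60.0°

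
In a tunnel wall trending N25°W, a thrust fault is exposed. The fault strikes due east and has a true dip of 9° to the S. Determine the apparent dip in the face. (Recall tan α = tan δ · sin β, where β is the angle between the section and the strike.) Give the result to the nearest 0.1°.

The strike is due east and the section trends N25°W; the acute angle between them is β = 65°.
tan(apparent dip) = tan 9° · sin 65° = 0.1435
α = arctan(0.1435) = 8.17°

8.2°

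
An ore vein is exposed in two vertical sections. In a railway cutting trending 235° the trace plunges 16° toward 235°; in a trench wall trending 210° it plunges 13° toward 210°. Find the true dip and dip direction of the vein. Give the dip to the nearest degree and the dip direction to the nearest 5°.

true dip 16°, dip direction 250°

The two traces are lines in the plane: v₁ = (sin 235°·cos 16°, cos 235°·cos 16°, −sin 16°), v₂ = (sin 210°·cos 13°, cos 210°·cos 13°, −sin 13°).
Cross product v₁ × v₂ gives the pole to the plane: n ∝ (-0.109, -0.043, 0.396).
Dip δ = arctan(|n_h|/n_z) = arctan(0.117/0.396) = 16.4°.
Dip direction = azimuth of (n_x, n_y) = atan2(-0.109, -0.043) = 248°.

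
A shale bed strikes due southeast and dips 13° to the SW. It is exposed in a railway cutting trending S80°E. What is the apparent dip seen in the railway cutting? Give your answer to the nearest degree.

The section lies 35° from the strike.
tan α = tan 13° × sin 35° = 0.2309 × 0.5736 = 0.1324
apparent dip = arctan 0.1324 = 7.54°

8°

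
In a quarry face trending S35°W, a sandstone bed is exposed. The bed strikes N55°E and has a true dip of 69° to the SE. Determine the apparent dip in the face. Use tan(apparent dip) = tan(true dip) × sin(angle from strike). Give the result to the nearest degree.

42°

Angle between strike (N55°E) and section (S35°W): β = 20°.
tan α = tan 69° × sin 20° = 2.6051 × 0.3420 = 0.8910
α = arctan(0.8910) = 41.70°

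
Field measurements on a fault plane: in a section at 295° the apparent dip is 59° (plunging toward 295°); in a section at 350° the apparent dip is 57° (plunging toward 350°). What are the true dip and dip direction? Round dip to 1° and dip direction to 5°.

The two traces are lines in the plane: v₁ = (sin 295°·cos 59°, cos 295°·cos 59°, −sin 59°), v₂ = (sin 350°·cos 57°, cos 350°·cos 57°, −sin 57°).
Cross product v₁ × v₂ gives the pole to the plane: n ∝ (-0.277, 0.310, 0.230).
Dip δ = arctan(|n_h|/n_z) = arctan(0.416/0.230) = 61.1°.
Dip direction = atan2(-0.277, 0.310) = 318° (azimuth of n's horizontal projection).

true dip 61°, dip direction 320°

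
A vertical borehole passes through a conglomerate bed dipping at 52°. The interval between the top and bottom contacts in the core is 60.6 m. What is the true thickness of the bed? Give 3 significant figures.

True thickness t = h · cos(dip) = 60.6 × cos 52°
t = 60.6 × 0.6157 = 37.309 m

37.3 m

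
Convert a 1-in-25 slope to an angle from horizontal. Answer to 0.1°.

tan θ = 1/25 = 0.0400
θ = arctan(0.0400) = 2.29°

2.3°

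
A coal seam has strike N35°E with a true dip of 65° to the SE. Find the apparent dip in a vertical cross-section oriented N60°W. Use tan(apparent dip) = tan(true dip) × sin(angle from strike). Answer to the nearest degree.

The strike is N35°E and the section trends N60°W; the acute angle between them is β = 85°.
tan α = tan 65° × sin 85° = 2.1445 × 0.9962 = 2.1363
apparent dip = arctan 2.1363 = 64.92°

65°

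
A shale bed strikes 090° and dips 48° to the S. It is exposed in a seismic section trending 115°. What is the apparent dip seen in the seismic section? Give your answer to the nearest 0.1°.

25.1°

The strike is 090° and the section trends 115°; the acute angle between them is β = 25°.
tan(apparent dip) = tan 48° · sin 25° = 0.4694
α = arctan(0.4694) = 25.14°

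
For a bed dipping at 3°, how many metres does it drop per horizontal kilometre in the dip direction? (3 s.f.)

52.4 m

drop per km = 1000 × tan 3° = 1000 × 0.0524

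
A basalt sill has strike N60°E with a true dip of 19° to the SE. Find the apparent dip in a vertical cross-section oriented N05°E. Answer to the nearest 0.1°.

15.8°

The section lies 55° from the strike.
tan α = tan 19° × sin 55° = 0.3443 × 0.8192 = 0.2821
α = arctan(0.2821) = 15.75°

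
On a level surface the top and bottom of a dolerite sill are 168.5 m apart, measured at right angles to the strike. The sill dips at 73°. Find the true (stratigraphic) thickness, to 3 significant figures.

True thickness t = w · sin(dip) = 168.5 × sin 73°
t = 168.5 × 0.9563 = 161.137 m

161 m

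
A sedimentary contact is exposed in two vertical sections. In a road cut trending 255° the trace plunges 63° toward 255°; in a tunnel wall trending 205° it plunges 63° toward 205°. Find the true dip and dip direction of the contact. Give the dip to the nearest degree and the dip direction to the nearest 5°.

true dip 65°, dip direction 230°

Each apparent-dip line lies in the plane. As unit vectors (x east, y north, z up), v₁ plunges 63°→255° and v₂ plunges 63°→205°.
The plane normal is n = v₁ × v₂ ∝ (-0.262, -0.220, 0.158).
Dip δ = arctan(|n_h|/n_z) = arctan(0.342/0.158) = 65.2°.
The horizontal component of n points toward azimuth atan2(n_x, n_y) = 230°, the dip direction.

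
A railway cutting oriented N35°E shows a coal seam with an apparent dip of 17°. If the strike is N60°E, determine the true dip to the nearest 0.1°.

The section is 25° from the strike.
tan δ = tan α / sin β = tan 17° / sin 25° = 0.3057 / 0.4226 = 0.7234
δ = arctan(0.7234) = 35.88°

35.9°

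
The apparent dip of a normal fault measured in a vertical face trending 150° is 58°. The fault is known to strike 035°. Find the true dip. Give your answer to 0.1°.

β = acute angle between strike 035° and section 150° = 65°.
tan(true dip) = tan 58° / sin 65° = 1.7658
true dip = arctan 1.7658 = 60.48°

60.5°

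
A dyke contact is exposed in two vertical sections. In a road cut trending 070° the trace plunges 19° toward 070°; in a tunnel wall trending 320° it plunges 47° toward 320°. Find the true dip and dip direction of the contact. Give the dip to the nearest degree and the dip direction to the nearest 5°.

Represent each trace as a vector plunging at its apparent dip toward its trend (east-north-up frame): v₁ = (0.888, 0.323, -0.326), v₂ = (-0.438, 0.522, -0.731).
The plane normal is n = v₁ × v₂ ∝ (-0.066, 0.793, 0.606).
Dip δ = arctan(|n_h|/n_z) = arctan(0.795/0.606) = 52.7°.
Dip direction = atan2(-0.066, 0.793) = 355° (azimuth of n's horizontal projection).

true dip 53°, dip direction 355°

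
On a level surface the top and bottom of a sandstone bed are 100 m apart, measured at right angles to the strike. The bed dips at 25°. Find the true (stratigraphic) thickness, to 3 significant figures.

42.3 m

True thickness t = w · sin(dip) = 100 × sin 25°
t = 100 × 0.4226 = 42.262 m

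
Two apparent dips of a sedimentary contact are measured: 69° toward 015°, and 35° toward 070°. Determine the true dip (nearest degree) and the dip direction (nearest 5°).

Represent each trace as a vector plunging at its apparent dip toward its trend (east-north-up frame): v₁ = (0.093, 0.346, -0.934), v₂ = (0.770, 0.280, -0.574).
The plane normal is n = v₁ × v₂ ∝ (-0.063, 0.665, 0.240).
Dip δ = arctan(|n_h|/n_z) = arctan(0.668/0.240) = 70.2°.
Dip direction = azimuth of (n_x, n_y) = atan2(-0.063, 0.665) = 355°.

true dip 70°, dip direction 355°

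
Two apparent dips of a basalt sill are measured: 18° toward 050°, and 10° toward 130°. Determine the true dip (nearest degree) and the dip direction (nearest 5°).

The two traces are lines in the plane: v₁ = (sin 50°·cos 18°, cos 50°·cos 18°, −sin 18°), v₂ = (sin 130°·cos 10°, cos 130°·cos 10°, −sin 10°).
n = v₁ × v₂ = (0.302, 0.107, 0.922) (taken with n_z > 0).
True dip = arccos(n_z / |n|) = arccos(0.9447) = 19.1°.
Dip direction = azimuth of (n_x, n_y) = atan2(0.302, 0.107) = 71°.

true dip 19°, dip direction 070°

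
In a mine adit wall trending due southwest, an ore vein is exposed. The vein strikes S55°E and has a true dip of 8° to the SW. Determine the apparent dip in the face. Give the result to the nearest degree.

The strike is S55°E and the section trends due southwest; the acute angle between them is β = 80°.
tan(apparent dip) = tan 8° · sin 80° = 0.1384
apparent dip = arctan 0.1384 = 7.88°

8°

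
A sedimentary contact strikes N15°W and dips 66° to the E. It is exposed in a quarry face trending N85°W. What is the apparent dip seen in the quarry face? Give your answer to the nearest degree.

The section lies 70° from the strike.
tan(apparent dip) = tan 66° · sin 70° = 2.1106
α = arctan(2.1106) = 64.65°

65°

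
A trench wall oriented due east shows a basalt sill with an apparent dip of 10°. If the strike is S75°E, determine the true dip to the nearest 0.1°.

β = acute angle between strike S75°E and section due east = 15°.
tan(true dip) = tan 10° / sin 15° = 0.6813
true dip = arctan 0.6813 = 34.27°

34.3°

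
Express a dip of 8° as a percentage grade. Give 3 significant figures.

grade % = 100 × tan 8° = 100 × 0.1405

14.1%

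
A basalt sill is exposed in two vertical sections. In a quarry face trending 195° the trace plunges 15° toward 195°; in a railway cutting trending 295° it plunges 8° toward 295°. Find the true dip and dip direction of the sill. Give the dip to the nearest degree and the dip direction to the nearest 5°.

true dip 18°, dip direction 230°

Represent each trace as a vector plunging at its apparent dip toward its trend (east-north-up frame): v₁ = (-0.250, -0.933, -0.259), v₂ = (-0.897, 0.419, -0.139).
The plane normal is n = v₁ × v₂ ∝ (-0.238, -0.197, 0.942).
tan δ = √(n_x²+n_y²)/n_z = 0.309/0.942, so δ = 18.2°.
The horizontal component of n points toward azimuth atan2(n_x, n_y) = 230°, the dip direction.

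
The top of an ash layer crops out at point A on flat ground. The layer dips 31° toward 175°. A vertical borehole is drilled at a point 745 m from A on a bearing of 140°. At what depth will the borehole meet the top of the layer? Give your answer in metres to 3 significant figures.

The hole lies 35° from the dip direction, so the down-dip offset is 745 × cos 35° = 610.27 m.
Depth = down-dip offset × tan(dip) = 610.27 × tan 31° = 610.27 × 0.6009
Depth = 366.69 m

367 m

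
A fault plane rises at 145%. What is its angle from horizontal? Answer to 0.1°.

55.4°

tan θ = 145/100 = 1.4500
θ = arctan(1.4500) = 55.41°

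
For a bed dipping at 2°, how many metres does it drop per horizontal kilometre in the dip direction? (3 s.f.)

drop per km = 1000 × tan 2° = 1000 × 0.0349

34.9 m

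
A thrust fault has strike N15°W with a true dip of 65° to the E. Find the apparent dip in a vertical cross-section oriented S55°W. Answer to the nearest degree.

64°

The section lies 70° from the strike.
tan α = tan 65° × sin 70° = 2.1445 × 0.9397 = 2.0152
apparent dip = arctan 2.0152 = 63.61°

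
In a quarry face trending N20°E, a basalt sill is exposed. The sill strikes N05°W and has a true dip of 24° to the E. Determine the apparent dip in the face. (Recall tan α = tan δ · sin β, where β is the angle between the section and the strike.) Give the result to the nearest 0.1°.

10.7°

Angle between strike (N05°W) and section (N20°E): β = 25°.
tan(apparent dip) = tan 24° · sin 25° = 0.1882
α = arctan(0.1882) = 10.66°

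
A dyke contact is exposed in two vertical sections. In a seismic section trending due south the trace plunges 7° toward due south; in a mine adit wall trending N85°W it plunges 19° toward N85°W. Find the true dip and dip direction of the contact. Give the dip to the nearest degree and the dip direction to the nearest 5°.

Represent each trace as a vector plunging at its apparent dip toward its trend (east-north-up frame): v₁ = (0.000, -0.993, -0.122), v₂ = (-0.942, 0.082, -0.326).
Cross product v₁ × v₂ gives the pole to the plane: n ∝ (-0.333, -0.115, 0.935).
True dip = arccos(n_z / |n|) = arccos(0.9357) = 20.7°.
Dip direction = atan2(-0.333, -0.115) = 251° (azimuth of n's horizontal projection).

true dip 21°, dip direction 250°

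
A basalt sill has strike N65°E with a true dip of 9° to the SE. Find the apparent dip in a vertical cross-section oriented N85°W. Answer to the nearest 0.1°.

4.5°

The section lies 30° from the strike.
tan α = tan 9° × sin 30° = 0.1584 × 0.5000 = 0.0792
apparent dip = arctan 0.0792 = 4.53°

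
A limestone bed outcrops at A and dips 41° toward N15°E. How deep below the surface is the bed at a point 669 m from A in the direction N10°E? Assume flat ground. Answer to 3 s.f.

579 m

The hole lies 5° from the dip direction, so the down-dip offset is 669 × cos 5° = 666.45 m.
Depth = down-dip offset × tan(dip) = 666.45 × tan 41° = 666.45 × 0.8693
Depth = 579.34 m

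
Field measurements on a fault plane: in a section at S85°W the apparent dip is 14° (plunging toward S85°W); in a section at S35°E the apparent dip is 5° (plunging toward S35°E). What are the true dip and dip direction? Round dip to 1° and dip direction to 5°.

Represent each trace as a vector plunging at its apparent dip toward its trend (east-north-up frame): v₁ = (-0.967, -0.085, -0.242), v₂ = (0.571, -0.816, -0.087).
The plane normal is n = v₁ × v₂ ∝ (-0.190, -0.222, 0.837).
True dip = arccos(n_z / |n|) = arccos(0.9440) = 19.3°.
Dip direction = azimuth of (n_x, n_y) = atan2(-0.190, -0.222) = 221°.

true dip 19°, dip direction 220°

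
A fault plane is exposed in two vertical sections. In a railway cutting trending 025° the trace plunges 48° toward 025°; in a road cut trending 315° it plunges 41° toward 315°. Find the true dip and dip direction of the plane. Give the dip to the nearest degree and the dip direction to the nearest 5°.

Each apparent-dip line lies in the plane. As unit vectors (x east, y north, z up), v₁ plunges 48°→025° and v₂ plunges 41°→315°.
Cross product v₁ × v₂ gives the pole to the plane: n ∝ (-0.001, 0.582, 0.475).
tan δ = √(n_x²+n_y²)/n_z = 0.582/0.475, so δ = 50.8°.
Dip direction = atan2(-0.001, 0.582) = 360° (azimuth of n's horizontal projection).

true dip 51°, dip direction 000°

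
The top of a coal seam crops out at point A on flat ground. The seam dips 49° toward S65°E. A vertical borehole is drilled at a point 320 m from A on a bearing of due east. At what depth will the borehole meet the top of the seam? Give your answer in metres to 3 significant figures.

334 m

The hole lies 25° from the dip direction, so the down-dip offset is 320 × cos 25° = 290.02 m.
Depth = down-dip offset × tan(dip) = 290.02 × tan 49° = 290.02 × 1.1504
Depth = 333.63 m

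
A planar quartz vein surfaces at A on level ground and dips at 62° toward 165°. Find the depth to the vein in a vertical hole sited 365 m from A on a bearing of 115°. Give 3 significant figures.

The hole lies 50° from the dip direction, so the down-dip offset is 365 × cos 50° = 234.62 m.
Depth = down-dip offset × tan(dip) = 234.62 × tan 62° = 234.62 × 1.8807
Depth = 441.25 m

441 m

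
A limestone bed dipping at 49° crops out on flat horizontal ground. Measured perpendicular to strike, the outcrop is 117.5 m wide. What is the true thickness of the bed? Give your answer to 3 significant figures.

True thickness t = w · sin(dip) = 117.5 × sin 49°
t = 117.5 × 0.7547 = 88.678 m

88.7 m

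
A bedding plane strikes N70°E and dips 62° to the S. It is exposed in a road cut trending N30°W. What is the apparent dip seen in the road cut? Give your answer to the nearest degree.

62°

The strike is N70°E and the section trends N30°W; the acute angle between them is β = 80°.
tan(apparent dip) = tan 62° · sin 80° = 1.8522
apparent dip = arctan 1.8522 = 61.63°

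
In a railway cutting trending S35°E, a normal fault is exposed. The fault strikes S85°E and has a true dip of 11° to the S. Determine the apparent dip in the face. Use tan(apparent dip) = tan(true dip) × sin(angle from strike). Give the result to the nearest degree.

8°

The strike is S85°E and the section trends S35°E; the acute angle between them is β = 50°.
tan α = tan 11° × sin 50° = 0.1944 × 0.7660 = 0.1489
α = arctan(0.1489) = 8.47°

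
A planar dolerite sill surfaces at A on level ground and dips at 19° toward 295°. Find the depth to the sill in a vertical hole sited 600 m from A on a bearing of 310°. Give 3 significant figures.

The hole lies 15° from the dip direction, so the down-dip offset is 600 × cos 15° = 579.56 m.
Depth = down-dip offset × tan(dip) = 579.56 × tan 19° = 579.56 × 0.3443
Depth = 199.56 m

200 m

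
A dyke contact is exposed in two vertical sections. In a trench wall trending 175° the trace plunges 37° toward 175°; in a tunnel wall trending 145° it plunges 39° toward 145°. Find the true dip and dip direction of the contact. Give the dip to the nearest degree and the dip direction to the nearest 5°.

Represent each trace as a vector plunging at its apparent dip toward its trend (east-north-up frame): v₁ = (0.070, -0.796, -0.602), v₂ = (0.446, -0.637, -0.629).
Cross product v₁ × v₂ gives the pole to the plane: n ∝ (0.118, -0.224, 0.310).
True dip = arccos(n_z / |n|) = arccos(0.7746) = 39.2°.
Dip direction = azimuth of (n_x, n_y) = atan2(0.118, -0.224) = 152°.

true dip 39°, dip direction 150°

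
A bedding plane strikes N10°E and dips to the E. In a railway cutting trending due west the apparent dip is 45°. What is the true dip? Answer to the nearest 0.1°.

The section is 80° from the strike.
tan(true dip) = tan 45° / sin 80° = 1.0154
true dip = arctan 1.0154 = 45.44°

45.4°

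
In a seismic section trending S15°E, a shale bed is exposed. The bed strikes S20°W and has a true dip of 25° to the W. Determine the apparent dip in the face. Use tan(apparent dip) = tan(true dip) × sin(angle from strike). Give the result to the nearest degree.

Angle between strike (S20°W) and section (S15°E): β = 35°.
tan α = tan 25° × sin 35° = 0.4663 × 0.5736 = 0.2675
α = arctan(0.2675) = 14.97°

15°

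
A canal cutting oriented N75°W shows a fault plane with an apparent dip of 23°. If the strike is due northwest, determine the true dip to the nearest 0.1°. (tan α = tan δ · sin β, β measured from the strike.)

40.3°

β = acute angle between strike due northwest and section N75°W = 30°.
tan δ = tan α / sin β = tan 23° / sin 30° = 0.4245 / 0.5000 = 0.8489
δ = arctan(0.8489) = 40.33°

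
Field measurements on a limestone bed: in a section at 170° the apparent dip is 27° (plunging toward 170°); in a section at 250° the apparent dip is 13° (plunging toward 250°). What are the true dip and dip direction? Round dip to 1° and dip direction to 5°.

Each apparent-dip line lies in the plane. As unit vectors (x east, y north, z up), v₁ plunges 27°→170° and v₂ plunges 13°→250°.
The plane normal is n = v₁ × v₂ ∝ (-0.046, -0.450, 0.855).
True dip = arccos(n_z / |n|) = arccos(0.8837) = 27.9°.
Dip direction = azimuth of (n_x, n_y) = atan2(-0.046, -0.450) = 186°.

true dip 28°, dip direction 185°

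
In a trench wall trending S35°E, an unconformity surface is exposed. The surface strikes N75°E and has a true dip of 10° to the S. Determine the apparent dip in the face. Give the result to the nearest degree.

The section lies 70° from the strike.
tan α = tan 10° × sin 70° = 0.1763 × 0.9397 = 0.1657
α = arctan(0.1657) = 9.41°

9°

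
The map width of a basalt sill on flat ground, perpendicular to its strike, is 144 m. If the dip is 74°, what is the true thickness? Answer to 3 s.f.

138 m

True thickness t = w · sin(dip) = 144 × sin 74°
t = 144 × 0.9613 = 138.422 m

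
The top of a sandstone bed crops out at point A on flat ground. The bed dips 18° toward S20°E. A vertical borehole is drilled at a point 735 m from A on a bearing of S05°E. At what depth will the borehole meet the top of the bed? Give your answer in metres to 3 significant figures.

231 m

The hole lies 15° from the dip direction, so the down-dip offset is 735 × cos 15° = 709.96 m.
Depth = down-dip offset × tan(dip) = 709.96 × tan 18° = 709.96 × 0.3249
Depth = 230.68 m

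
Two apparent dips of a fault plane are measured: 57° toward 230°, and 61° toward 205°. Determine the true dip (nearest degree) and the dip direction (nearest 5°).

Represent each trace as a vector plunging at its apparent dip toward its trend (east-north-up frame): v₁ = (-0.417, -0.350, -0.839), v₂ = (-0.205, -0.439, -0.875).
The plane normal is n = v₁ × v₂ ∝ (-0.062, -0.193, 0.112).
Dip δ = arctan(|n_h|/n_z) = arctan(0.203/0.112) = 61.2°.
Dip direction = azimuth of (n_x, n_y) = atan2(-0.062, -0.193) = 198°.

true dip 61°, dip direction 200°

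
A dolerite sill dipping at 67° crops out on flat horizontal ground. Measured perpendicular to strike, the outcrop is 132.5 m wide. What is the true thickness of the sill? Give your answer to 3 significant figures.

122 m

True thickness t = w · sin(dip) = 132.5 × sin 67°
t = 132.5 × 0.9205 = 121.967 m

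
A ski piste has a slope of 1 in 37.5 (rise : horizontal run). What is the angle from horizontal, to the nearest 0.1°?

tan θ = 1/37.5 = 0.0267
θ = arctan(0.0267) = 1.53°

1.5°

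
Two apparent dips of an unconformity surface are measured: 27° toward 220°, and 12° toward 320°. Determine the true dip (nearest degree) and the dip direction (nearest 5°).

true dip 31°, dip direction 250°

Each apparent-dip line lies in the plane. As unit vectors (x east, y north, z up), v₁ plunges 27°→220° and v₂ plunges 12°→320°.
The plane normal is n = v₁ × v₂ ∝ (-0.482, -0.166, 0.858).
Dip δ = arctan(|n_h|/n_z) = arctan(0.510/0.858) = 30.7°.
Dip direction = atan2(-0.482, -0.166) = 251° (azimuth of n's horizontal projection).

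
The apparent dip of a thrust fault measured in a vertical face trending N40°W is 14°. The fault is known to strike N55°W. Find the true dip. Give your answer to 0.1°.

β = acute angle between strike N55°W and section N40°W = 15°.
tan δ = tan α / sin β = tan 14° / sin 15° = 0.2493 / 0.2588 = 0.9633
δ = arctan(0.9633) = 43.93°

43.9°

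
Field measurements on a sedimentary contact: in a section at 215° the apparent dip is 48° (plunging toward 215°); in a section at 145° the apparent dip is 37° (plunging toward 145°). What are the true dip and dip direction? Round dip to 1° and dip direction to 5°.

The two traces are lines in the plane: v₁ = (sin 215°·cos 48°, cos 215°·cos 48°, −sin 48°), v₂ = (sin 145°·cos 37°, cos 145°·cos 37°, −sin 37°).
n = v₁ × v₂ = (-0.156, -0.571, 0.502) (taken with n_z > 0).
tan δ = √(n_x²+n_y²)/n_z = 0.592/0.502, so δ = 49.7°.
Dip direction = azimuth of (n_x, n_y) = atan2(-0.156, -0.571) = 195°.

true dip 50°, dip direction 195°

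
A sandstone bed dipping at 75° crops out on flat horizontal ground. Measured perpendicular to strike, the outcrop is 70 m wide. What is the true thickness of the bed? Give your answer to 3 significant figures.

67.6 m

True thickness t = w · sin(dip) = 70 × sin 75°
t = 70 × 0.9659 = 67.615 m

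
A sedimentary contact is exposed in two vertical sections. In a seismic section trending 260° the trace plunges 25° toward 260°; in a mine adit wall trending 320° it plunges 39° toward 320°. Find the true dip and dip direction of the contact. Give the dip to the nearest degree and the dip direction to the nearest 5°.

Represent each trace as a vector plunging at its apparent dip toward its trend (east-north-up frame): v₁ = (-0.893, -0.157, -0.423), v₂ = (-0.500, 0.595, -0.629).
n = v₁ × v₂ = (-0.351, 0.351, 0.610) (taken with n_z > 0).
Dip δ = arctan(|n_h|/n_z) = arctan(0.496/0.610) = 39.1°.
Dip direction = atan2(-0.351, 0.351) = 315° (azimuth of n's horizontal projection).

true dip 39°, dip direction 315°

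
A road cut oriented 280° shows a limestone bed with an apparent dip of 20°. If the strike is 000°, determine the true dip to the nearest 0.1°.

β = acute angle between strike 000° and section 280° = 80°.
tan δ = tan α / sin β = tan 20° / sin 80° = 0.3640 / 0.9848 = 0.3696
δ = arctan(0.3696) = 20.28°

20.3°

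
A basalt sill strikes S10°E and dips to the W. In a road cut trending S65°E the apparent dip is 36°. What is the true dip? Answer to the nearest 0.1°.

β = acute angle between strike S10°E and section S65°E = 55°.
tan(true dip) = tan 36° / sin 55° = 0.8869
δ = arctan(0.8869) = 41.57°

41.6°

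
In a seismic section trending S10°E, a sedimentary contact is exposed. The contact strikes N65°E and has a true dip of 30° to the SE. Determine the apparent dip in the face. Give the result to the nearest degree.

29°

The strike is N65°E and the section trends S10°E; the acute angle between them is β = 75°.
tan α = tan 30° × sin 75° = 0.5774 × 0.9659 = 0.5577
apparent dip = arctan 0.5577 = 29.15°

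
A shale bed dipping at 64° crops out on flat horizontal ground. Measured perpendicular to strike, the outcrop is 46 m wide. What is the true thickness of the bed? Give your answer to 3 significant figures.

True thickness t = w · sin(dip) = 46 × sin 64°
t = 46 × 0.8988 = 41.345 m

41.3 m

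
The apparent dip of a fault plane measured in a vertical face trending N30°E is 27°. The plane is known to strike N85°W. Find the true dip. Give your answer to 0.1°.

29.3°

The section is 65° from the strike.
tan(true dip) = tan 27° / sin 65° = 0.5622
true dip = arctan 0.5622 = 29.34°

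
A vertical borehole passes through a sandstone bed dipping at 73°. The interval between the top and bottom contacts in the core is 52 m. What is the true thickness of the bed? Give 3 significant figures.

True thickness t = h · cos(dip) = 52 × cos 73°
t = 52 × 0.2924 = 15.203 m

15.2 m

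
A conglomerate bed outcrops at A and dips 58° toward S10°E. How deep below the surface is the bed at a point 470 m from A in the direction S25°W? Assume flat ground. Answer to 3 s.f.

The hole lies 35° from the dip direction, so the down-dip offset is 470 × cos 35° = 385.00 m.
Depth = down-dip offset × tan(dip) = 385.00 × tan 58° = 385.00 × 1.6003
Depth = 616.13 m

616 m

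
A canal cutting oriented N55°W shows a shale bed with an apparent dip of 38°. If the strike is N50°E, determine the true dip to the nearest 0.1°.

β = acute angle between strike N50°E and section N55°W = 75°.
tan(true dip) = tan 38° / sin 75° = 0.8088
δ = arctan(0.8088) = 38.97°

39.0°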